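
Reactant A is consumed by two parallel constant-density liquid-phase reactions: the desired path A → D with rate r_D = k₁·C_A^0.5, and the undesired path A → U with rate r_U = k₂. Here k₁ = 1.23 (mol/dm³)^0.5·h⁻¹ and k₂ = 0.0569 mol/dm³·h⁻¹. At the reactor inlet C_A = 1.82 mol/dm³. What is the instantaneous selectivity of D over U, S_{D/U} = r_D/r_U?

S_{D/U} = r_D/r_U = (k₁·C_A^0.5)/(k₂) = (k₁/k₂)·C_A^0.5.
= (1.23×1.820^0.5) / (0.0569) = 1.659/0.05690 = 29.2.

29.2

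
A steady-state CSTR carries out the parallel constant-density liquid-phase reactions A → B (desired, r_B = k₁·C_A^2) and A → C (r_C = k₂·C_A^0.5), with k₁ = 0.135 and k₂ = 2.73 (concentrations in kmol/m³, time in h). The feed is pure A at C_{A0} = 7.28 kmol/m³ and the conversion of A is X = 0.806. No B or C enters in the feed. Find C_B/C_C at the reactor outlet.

0.0830

Exit C_A = C_{A0}(1−X) = 7.28×0.194 = 1.412 kmol/m³.
Rates in a CSTR are evaluated at the outlet concentration: r_B = 0.135×1.412^2 = 0.2693, r_C = 2.73×1.412^0.5 = 3.244.
Overall selectivity = C_B/C_C = r_Bτ/(r_Cτ) = r_B/r_C = 0.0830.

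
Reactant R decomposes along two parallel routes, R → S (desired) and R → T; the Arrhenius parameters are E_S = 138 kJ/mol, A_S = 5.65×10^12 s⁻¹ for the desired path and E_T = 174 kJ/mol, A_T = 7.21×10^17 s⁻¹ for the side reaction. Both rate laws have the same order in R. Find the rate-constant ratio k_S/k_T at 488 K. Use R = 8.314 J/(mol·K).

0.0559

k_S/k_T = (A_S/A_T)·exp[−(E_S−E_T)/(RT)] = (A_S/A_T)·exp[(E_T−E_S)/(RT)].
(E_T−E_S)/(RT) = (174−138)×10³/(8.314×488) = 36000/4057 = 8.873.
k_S/k_T = (5.65×10^12/7.21×10^17)·exp(8.873) = 7.836×10^-6 × 7137 = 0.0559.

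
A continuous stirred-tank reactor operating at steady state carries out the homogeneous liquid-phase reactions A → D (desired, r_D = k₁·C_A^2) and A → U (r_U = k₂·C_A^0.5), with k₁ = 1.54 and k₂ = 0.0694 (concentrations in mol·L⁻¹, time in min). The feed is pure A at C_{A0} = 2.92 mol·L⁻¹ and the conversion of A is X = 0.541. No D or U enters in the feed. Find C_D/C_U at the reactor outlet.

34.4

Exit C_A = C_{A0}(1−X) = 2.92×0.459 = 1.340 mol·L⁻¹.
A CSTR operates uniformly at the exit composition, giving r_D = 2.766 and r_U = 0.08034 (each k·C_A^n at C_A = 1.340).
Overall selectivity = C_D/C_U = r_Dτ/(r_Uτ) = r_D/r_U = 34.4.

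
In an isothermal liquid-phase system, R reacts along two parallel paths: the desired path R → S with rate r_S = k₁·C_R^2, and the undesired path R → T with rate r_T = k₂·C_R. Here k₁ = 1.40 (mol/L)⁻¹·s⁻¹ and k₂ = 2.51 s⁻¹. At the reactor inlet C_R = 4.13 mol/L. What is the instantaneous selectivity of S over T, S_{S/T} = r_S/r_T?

S_{S/T} = r_S/r_T = (k₁·C_R^2)/(k₂·C_R) = (k₁/k₂)·C_R.
= (1.40×4.130^2) / (2.51×4.130) = 23.88/10.37 = 2.30.
Since the desired path is higher order in R, keeping C_R high (PFR or concentrated feed) favours S.

2.30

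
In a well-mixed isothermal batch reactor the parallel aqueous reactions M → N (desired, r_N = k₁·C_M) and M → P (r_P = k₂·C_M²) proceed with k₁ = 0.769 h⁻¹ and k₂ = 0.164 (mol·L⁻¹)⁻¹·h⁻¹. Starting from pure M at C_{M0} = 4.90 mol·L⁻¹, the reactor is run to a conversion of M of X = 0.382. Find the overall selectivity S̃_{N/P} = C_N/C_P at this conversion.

C_M = C_{M0}(1−X) = 3.028 mol·L⁻¹.
Along a PFR/batch, dC_N/dC_M = −r_N/(r_N+r_P) = −k₁/(k₁+k₂·C_M).
Integrating from C_{M0} to C_M: C_N = (0.769/0.164)·ln[(0.769+0.164·4.90)/(0.769+0.164·3.03)] = 4.689·ln(1.573/1.266) = 1.018 mol·L⁻¹.
C_P = (C_{M0}−C_M)−C_N = 0.8535 mol·L⁻¹; S̃_{N/P} = 1.018/0.8535 = 1.19.

1.19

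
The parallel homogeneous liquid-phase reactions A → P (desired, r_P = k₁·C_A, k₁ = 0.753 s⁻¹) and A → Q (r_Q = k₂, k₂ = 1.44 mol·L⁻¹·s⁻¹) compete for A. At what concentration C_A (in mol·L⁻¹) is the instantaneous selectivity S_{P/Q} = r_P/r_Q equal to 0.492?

0.941 mol·L⁻¹

S_{P/Q} = (k₁/k₂)·C_A ⇒ C_A = S·k₂/k₁.
= 0.492×1.44/0.753 = 0.941 mol·L⁻¹.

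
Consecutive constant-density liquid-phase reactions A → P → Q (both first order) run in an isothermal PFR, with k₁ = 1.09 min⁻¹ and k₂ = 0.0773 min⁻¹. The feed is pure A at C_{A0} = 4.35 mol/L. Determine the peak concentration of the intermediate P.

At the optimum, C_{P,max}/C_{A0} = (k₁/k₂)^[k₂/(k₂−k₁)].
= (1.09/0.0773)^(0.0773/(0.0773−1.09)) = (14.10)^(-0.07633) = 0.8171.
C_{P,max} = 0.8171×4.35 = 3.55 mol/L.

3.55 mol/L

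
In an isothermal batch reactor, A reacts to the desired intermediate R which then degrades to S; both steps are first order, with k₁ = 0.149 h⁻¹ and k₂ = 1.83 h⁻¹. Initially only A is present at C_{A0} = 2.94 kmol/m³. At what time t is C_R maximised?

1.49 h

For first-order series the maximum of C_R occurs at t_opt = ln(k₂/k₁)/(k₂−k₁).
= ln(1.83/0.149)/(1.83−0.149) = ln(12.28)/1.681 = 2.508/1.681 = 1.49 h.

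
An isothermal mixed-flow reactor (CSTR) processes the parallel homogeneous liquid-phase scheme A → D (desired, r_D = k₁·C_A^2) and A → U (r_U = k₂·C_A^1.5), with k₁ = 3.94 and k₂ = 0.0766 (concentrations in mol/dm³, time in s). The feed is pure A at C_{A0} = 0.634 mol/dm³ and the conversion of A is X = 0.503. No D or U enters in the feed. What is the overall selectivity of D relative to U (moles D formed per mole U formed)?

Exit C_A = C_{A0}(1−X) = 0.634×0.497 = 0.3151 mol/dm³.
Rates in a CSTR are evaluated at the outlet concentration: r_D = 3.94×0.3151^2 = 0.3912, r_U = 0.0766×0.3151^1.5 = 0.01355.
Overall selectivity = C_D/C_U = r_Dτ/(r_Uτ) = r_D/r_U = 28.9.

28.9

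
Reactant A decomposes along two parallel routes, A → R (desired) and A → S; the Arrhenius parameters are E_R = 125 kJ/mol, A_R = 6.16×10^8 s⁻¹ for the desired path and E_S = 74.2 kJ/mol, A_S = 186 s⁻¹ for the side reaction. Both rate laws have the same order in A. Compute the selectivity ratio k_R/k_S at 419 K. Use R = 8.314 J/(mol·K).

With equal orders, S_{R/S} = k_R/k_S = (A_R/A_S)·exp[(E_S−E_R)/(RT)].
(E_S−E_R)/(RT) = (74.2−125)×10³/(8.314×419) = -50800/3484 = -14.58.
k_R/k_S = (6.16×10^8/186)·exp(-14.58) = 3.312×10^6 × 4.643×10^-7 = 1.54.

1.54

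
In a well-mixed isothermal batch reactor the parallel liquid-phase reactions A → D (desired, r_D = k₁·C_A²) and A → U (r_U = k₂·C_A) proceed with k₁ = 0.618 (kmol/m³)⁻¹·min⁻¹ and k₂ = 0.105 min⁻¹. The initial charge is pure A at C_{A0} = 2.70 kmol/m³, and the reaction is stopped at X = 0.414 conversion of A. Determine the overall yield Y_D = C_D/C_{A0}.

C_A = C_{A0}(1−X) = 1.582 kmol/m³.
Along a PFR/batch, dC_U/dC_A = −r_U/(r_D+r_U) = −k₂/(k₂+k₁·C_A).
Integrating from C_{A0} to C_A: C_U = (0.105/0.618)·ln[(0.105+0.618·2.70)/(0.105+0.618·1.58)] = 0.1699·ln(1.774/1.083) = 0.08384 kmol/m³.
Then C_D = (C_{A0}−C_A) − C_U = 1.118 − 0.08384 = 1.034 kmol/m³.
Y_D = C_D/C_{A0} = 1.034/2.70 = 0.383.

0.383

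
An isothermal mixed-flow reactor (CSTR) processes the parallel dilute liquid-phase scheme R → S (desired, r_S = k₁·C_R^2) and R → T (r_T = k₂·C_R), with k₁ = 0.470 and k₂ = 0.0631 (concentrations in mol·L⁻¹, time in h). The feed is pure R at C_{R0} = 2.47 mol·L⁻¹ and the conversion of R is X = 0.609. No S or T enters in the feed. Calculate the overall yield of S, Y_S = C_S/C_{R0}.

Exit C_R = C_{R0}(1−X) = 2.47×0.391 = 0.9658 mol·L⁻¹.
Rates in a CSTR are evaluated at the outlet concentration: r_S = 0.470×0.9658^2 = 0.4384, r_T = 0.0631×0.9658 = 0.06094.
Fraction of consumed R going to S: r_S/(r_S+r_T) = 0.8780.
C_S = 0.8780·C_{R0}·X = 0.8780×2.47×0.609 = 1.32 mol·L⁻¹; Y_S = C_S/C_{R0} = 0.535.

0.535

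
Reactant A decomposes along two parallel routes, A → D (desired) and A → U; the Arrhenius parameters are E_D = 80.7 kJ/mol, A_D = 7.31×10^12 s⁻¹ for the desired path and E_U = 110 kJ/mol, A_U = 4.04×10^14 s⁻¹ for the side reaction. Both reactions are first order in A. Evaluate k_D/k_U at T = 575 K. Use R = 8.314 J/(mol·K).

With equal orders, S_{D/U} = k_D/k_U = (A_D/A_U)·exp[(E_U−E_D)/(RT)].
(E_U−E_D)/(RT) = (110−80.7)×10³/(8.314×575) = 29300/4781 = 6.129.
k_D/k_U = (7.31×10^12/4.04×10^14)·exp(6.129) = 0.01809 × 459.0 = 8.30.

8.30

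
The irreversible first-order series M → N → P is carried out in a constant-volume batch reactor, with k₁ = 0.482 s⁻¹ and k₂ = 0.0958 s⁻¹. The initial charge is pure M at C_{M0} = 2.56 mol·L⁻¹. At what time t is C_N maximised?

Setting dC_N/dt = 0 gives t_opt = ln(k₂/k₁)/(k₂−k₁).
= ln(0.0958/0.482)/(0.0958−0.482) = ln(0.1988)/-0.3862 = -1.616/-0.3862 = 4.18 s.

4.18 s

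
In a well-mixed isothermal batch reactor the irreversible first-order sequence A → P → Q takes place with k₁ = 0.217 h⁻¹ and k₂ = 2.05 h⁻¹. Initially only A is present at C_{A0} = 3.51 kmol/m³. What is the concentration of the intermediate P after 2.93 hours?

For first-order series with pure A initially, C_P(t) = k₁C_{A0}/(k₂−k₁)·(e^(−k₁t) − e^(−k₂t)).
e^(−k₁t) = e^(−0.217×2.93) = e^(−0.6358) = 0.5295; e^(−k₂t) = e^(−6.006) = 0.002463.
C_P = 0.217×3.51/(2.05−0.217) × (0.5295−0.002463) = 0.4155×0.5270 = 0.2190 kmol/m³.

0.219 kmol/m³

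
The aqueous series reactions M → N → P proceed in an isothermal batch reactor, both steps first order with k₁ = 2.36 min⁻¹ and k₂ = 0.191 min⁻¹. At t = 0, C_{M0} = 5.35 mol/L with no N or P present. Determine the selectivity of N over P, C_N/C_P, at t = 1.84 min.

3.19

For first-order series with pure M initially, C_N(t) = k₁C_{M0}/(k₂−k₁)·(e^(−k₁t) − e^(−k₂t)).
e^(−k₁t) = e^(−2.36×1.84) = e^(−4.342) = 0.01301; e^(−k₂t) = e^(−0.3514) = 0.7037.
C_N = 2.36×5.35/(0.191−2.36) × (0.01301−0.7037) = (-5.821)×(-0.6907) = 4.020 mol/L.
C_M = C_{M0}e^(−k₁t) = 0.06958 mol/L, so C_P = C_{M0}−C_M−C_N = 1.260 mol/L; C_N/C_P = 3.19.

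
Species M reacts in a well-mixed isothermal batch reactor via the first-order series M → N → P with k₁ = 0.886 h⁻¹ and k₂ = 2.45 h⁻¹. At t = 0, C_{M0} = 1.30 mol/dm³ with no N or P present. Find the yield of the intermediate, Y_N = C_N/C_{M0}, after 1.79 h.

The intermediate concentration in a first-order A→B→C sequence is C_N = k₁C_{M0}(e^(−k₁t) − e^(−k₂t))/(k₂−k₁).
e^(−k₁t) = e^(−0.886×1.79) = e^(−1.586) = 0.2048; e^(−k₂t) = e^(−4.386) = 0.01246.
C_N = 0.886×1.30/(2.45−0.886) × (0.2048−0.01246) = 0.7364×0.1923 = 0.1416 mol/dm³.
Y_N = C_N/C_{M0} = 0.1416/1.30 = 0.109.

0.109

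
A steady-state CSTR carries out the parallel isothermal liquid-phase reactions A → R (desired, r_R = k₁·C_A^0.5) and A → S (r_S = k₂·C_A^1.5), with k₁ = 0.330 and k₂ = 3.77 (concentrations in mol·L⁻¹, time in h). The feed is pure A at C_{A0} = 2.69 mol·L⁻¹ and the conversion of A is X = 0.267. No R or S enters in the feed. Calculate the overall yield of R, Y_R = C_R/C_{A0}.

0.0113

Exit C_A = C_{A0}(1−X) = 2.69×0.733 = 1.972 mol·L⁻¹.
Rates in a CSTR are evaluated at the outlet concentration: r_R = 0.330×1.972^0.5 = 0.4634, r_S = 3.77×1.972^1.5 = 10.44.
Fraction of consumed A going to R: r_R/(r_R+r_S) = 0.04251.
C_R = 0.04251·C_{A0}·X = 0.04251×2.69×0.267 = 0.0305 mol·L⁻¹; Y_R = C_R/C_{A0} = 0.0113.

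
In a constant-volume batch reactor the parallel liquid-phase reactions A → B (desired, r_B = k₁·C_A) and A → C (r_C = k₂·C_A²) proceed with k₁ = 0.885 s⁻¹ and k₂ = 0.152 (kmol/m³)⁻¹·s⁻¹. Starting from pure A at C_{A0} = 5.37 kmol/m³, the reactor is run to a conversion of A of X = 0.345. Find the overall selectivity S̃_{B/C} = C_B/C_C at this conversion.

1.32

C_A = C_{A0}(1−X) = 3.517 kmol/m³.
Along a PFR/batch, dC_B/dC_A = −r_B/(r_B+r_C) = −k₁/(k₁+k₂·C_A).
Integrating from C_{A0} to C_A: C_B = (0.885/0.152)·ln[(0.885+0.152·5.37)/(0.885+0.152·3.52)] = 5.822·ln(1.701/1.420) = 1.054 kmol/m³.
C_C = (C_{A0}−C_A)−C_B = 0.7991 kmol/m³; S̃_{B/C} = 1.054/0.7991 = 1.32.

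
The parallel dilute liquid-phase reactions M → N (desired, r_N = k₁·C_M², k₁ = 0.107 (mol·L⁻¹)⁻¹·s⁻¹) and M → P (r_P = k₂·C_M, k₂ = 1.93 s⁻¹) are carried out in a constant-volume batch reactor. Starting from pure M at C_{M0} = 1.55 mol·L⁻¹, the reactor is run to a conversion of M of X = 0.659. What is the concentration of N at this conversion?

0.0554 mol·L⁻¹

C_M = C_{M0}(1−X) = 0.5285 mol·L⁻¹.
Along a PFR/batch, dC_P/dC_M = −r_P/(r_N+r_P) = −k₂/(k₂+k₁·C_M).
Integrating from C_{M0} to C_M: C_P = (1.93/0.107)·ln[(1.93+0.107·1.55)/(1.93+0.107·0.529)] = 18.04·ln(2.096/1.987) = 0.9660 mol·L⁻¹.
Then C_N = (C_{M0}−C_M) − C_P = 1.021 − 0.9660 = 0.05542 mol·L⁻¹.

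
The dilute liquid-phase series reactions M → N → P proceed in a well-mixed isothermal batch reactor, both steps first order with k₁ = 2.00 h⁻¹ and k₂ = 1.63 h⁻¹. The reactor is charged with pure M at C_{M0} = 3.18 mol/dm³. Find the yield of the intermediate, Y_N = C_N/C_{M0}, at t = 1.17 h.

0.282

For first-order series with pure M initially, C_N(t) = k₁C_{M0}/(k₂−k₁)·(e^(−k₁t) − e^(−k₂t)).
e^(−k₁t) = e^(−2.00×1.17) = e^(−2.340) = 0.09633; e^(−k₂t) = e^(−1.907) = 0.1485.
C_N = 2.00×3.18/(1.63−2.00) × (0.09633−0.1485) = (-17.19)×(-0.05218) = 0.8970 mol/dm³.
Y_N = C_N/C_{M0} = 0.8970/3.18 = 0.282.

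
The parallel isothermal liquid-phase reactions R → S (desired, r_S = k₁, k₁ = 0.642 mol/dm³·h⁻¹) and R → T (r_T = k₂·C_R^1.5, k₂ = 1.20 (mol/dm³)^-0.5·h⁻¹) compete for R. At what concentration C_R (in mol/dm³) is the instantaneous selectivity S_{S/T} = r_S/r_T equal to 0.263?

S_{S/T} = (k₁/k₂)·C_R^-1.5 ⇒ C_R = (S·k₂/k₁)^(1/(-1.5)).
= (0.263×1.20/0.642)^(-0.6667) = (0.4916)^(-0.6667) = 1.61 mol/dm³.

1.61 mol/dm³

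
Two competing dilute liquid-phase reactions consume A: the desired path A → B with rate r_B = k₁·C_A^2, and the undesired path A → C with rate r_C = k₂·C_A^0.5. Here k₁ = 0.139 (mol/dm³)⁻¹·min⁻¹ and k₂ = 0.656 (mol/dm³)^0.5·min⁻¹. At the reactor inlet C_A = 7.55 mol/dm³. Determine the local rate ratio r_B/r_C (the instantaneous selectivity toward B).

4.40

S_{B/C} = r_B/r_C = (k₁·C_A^2)/(k₂·C_A^0.5) = (k₁/k₂)·C_A^1.5.
= (0.139×7.550^2) / (0.656×7.550^0.5) = 7.923/1.803 = 4.40.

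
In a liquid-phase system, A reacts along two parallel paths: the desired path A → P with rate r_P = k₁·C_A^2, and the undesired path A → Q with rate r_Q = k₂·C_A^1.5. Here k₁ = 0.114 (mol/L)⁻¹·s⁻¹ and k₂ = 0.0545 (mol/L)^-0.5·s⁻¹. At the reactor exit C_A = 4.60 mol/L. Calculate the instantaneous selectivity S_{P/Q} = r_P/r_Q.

S_{P/Q} = r_P/r_Q = (k₁·C_A^2)/(k₂·C_A^1.5) = (k₁/k₂)·C_A^0.5.
= (0.114×4.600^2) / (0.0545×4.600^1.5) = 2.412/0.5377 = 4.49.
Since the desired path is higher order in A, keeping C_A high (PFR or concentrated feed) favours P.

4.49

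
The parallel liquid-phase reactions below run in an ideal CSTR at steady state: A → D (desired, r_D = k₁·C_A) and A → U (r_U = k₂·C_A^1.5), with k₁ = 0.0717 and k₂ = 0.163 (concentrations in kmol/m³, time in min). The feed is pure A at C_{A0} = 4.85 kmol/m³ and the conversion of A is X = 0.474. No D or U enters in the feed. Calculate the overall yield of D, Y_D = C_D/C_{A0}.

Exit C_A = C_{A0}(1−X) = 4.85×0.526 = 2.551 kmol/m³.
Rates in a CSTR are evaluated at the outlet concentration: r_D = 0.0717×2.551 = 0.1829, r_U = 0.163×2.551^1.5 = 0.6642.
Fraction of consumed A going to D: r_D/(r_D+r_U) = 0.2159.
C_D = 0.2159·C_{A0}·X = 0.2159×4.85×0.474 = 0.496 kmol/m³; Y_D = C_D/C_{A0} = 0.102.

0.102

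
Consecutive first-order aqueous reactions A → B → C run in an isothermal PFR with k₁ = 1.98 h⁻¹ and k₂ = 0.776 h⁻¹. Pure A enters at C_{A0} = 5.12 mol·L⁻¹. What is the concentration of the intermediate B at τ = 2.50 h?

1.15 mol·L⁻¹

The intermediate concentration in a first-order A→B→C sequence is C_B = k₁C_{A0}(e^(−k₁τ) − e^(−k₂τ))/(k₂−k₁).
e^(−k₁τ) = e^(−1.98×2.50) = e^(−4.950) = 0.007083; e^(−k₂τ) = e^(−1.940) = 0.1437.
C_B = 1.98×5.12/(0.776−1.98) × (0.007083−0.1437) = (-8.420)×(-0.1366) = 1.150 mol·L⁻¹.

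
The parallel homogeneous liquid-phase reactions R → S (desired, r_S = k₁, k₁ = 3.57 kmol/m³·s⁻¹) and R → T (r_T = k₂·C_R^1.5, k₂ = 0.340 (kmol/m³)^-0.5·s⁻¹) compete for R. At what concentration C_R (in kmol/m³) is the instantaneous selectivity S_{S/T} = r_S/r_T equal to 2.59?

S_{S/T} = (k₁/k₂)·C_R^-1.5 ⇒ C_R = (S·k₂/k₁)^(1/(-1.5)).
= (2.59×0.340/3.57)^(-0.6667) = (0.2467)^(-0.6667) = 2.54 kmol/m³.

2.54 kmol/m³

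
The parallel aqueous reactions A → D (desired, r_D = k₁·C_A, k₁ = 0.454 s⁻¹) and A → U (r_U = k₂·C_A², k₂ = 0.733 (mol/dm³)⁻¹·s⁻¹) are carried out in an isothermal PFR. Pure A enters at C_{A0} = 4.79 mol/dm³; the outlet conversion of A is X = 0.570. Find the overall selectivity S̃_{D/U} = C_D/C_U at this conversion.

0.190

C_A = C_{A0}(1−X) = 2.060 mol/dm³.
Along a PFR/batch, dC_D/dC_A = −r_D/(r_D+r_U) = −k₁/(k₁+k₂·C_A).
Integrating from C_{A0} to C_A: C_D = (0.454/0.733)·ln[(0.454+0.733·4.79)/(0.454+0.733·2.06)] = 0.6194·ln(3.965/1.964) = 0.4352 mol/dm³.
C_U = (C_{A0}−C_A)−C_D = 2.295 mol/dm³; S̃_{D/U} = 0.4352/2.295 = 0.190.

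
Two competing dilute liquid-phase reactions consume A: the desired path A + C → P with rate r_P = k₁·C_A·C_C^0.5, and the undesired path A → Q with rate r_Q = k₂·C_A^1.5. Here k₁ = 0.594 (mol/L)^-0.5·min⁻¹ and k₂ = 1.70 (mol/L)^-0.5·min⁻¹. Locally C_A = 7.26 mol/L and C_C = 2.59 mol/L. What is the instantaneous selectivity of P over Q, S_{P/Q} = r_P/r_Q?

S_{P/Q} = r_P/r_Q = (k₁·C_A·C_C^0.5)/(k₂·C_A^1.5) = (k₁/k₂)·C_A^-0.5·C_C^0.5.
= (0.594×7.260×2.590^0.5) / (1.70×7.260^1.5) = 6.940/33.25 = 0.209.
The undesired path is higher order in A, so low C_A (CSTR or dilute feed) favours P.

0.209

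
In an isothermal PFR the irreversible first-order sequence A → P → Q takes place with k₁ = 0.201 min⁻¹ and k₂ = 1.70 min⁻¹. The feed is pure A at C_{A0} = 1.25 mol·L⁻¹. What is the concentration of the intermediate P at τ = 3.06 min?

0.0897 mol·L⁻¹

Solving the coupled first-order balances gives C_P(τ) = [k₁/(k₂−k₁)]·C_{A0}·(e^(−k₁τ) − e^(−k₂τ)).
e^(−k₁τ) = e^(−0.201×3.06) = e^(−0.6151) = 0.5406; e^(−k₂τ) = e^(−5.202) = 0.005506.
C_P = 0.201×1.25/(1.70−0.201) × (0.5406−0.005506) = 0.1676×0.5351 = 0.08969 mol·L⁻¹.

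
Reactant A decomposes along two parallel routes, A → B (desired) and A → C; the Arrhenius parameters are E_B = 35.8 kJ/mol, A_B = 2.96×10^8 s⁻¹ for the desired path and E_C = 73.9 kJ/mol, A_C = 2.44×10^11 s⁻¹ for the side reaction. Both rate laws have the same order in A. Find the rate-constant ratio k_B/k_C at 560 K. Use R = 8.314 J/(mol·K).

k_B/k_C = (A_B/A_C)·exp[−(E_B−E_C)/(RT)] = (A_B/A_C)·exp[(E_C−E_B)/(RT)].
(E_C−E_B)/(RT) = (73.9−35.8)×10³/(8.314×560) = 38100/4656 = 8.183.
k_B/k_C = (2.96×10^8/2.44×10^11)·exp(8.183) = 0.001213 × 3581 = 4.34.
Since E_B < E_C, lowering the temperature improves selectivity toward B.

4.34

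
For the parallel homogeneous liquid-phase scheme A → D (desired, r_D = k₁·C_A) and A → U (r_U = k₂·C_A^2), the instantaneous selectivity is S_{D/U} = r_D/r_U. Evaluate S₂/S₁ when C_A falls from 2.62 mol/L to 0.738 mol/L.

3.55

S_{D/U} = (k₁/k₂)·C_A⁻¹, so S₂/S₁ = (C_{A,2}/C_{A,1})⁻¹.
= 2.62/0.738 = 3.55.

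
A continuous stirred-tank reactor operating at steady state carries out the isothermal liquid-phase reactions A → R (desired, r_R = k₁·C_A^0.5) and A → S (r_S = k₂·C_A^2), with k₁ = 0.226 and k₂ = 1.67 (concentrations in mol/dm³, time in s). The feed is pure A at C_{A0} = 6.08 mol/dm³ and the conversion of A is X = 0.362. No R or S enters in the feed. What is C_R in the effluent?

Exit C_A = C_{A0}(1−X) = 6.08×0.638 = 3.879 mol/dm³.
Rates in a CSTR are evaluated at the outlet concentration: r_R = 0.226×3.879^0.5 = 0.4451, r_S = 1.67×3.879^2 = 25.13.
Fraction of consumed A going to R: r_R/(r_R+r_S) = 0.01741.
C_R = 0.01741·C_{A0}·X = 0.01741×6.08×0.362 = 0.0383 mol/dm³.

0.0383 mol/dm³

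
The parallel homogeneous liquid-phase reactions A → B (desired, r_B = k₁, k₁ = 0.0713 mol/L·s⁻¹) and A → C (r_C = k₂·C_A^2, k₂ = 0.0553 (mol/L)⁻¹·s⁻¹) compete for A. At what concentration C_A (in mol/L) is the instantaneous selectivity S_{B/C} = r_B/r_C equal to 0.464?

1.67 mol/L

S_{B/C} = (k₁/k₂)·C_A^-2 ⇒ C_A = (S·k₂/k₁)^(-0.5).
= (0.464×0.0553/0.0713)^(-0.5) = (0.3599)^(-0.5) = 1.67 mol/L.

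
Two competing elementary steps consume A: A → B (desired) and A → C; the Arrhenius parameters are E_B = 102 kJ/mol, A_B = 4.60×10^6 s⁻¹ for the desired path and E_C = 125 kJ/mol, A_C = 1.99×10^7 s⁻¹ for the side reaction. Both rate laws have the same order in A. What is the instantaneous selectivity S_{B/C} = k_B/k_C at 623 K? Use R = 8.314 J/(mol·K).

19.6

k_B/k_C = (A_B/A_C)·exp[−(E_B−E_C)/(RT)] = (A_B/A_C)·exp[(E_C−E_B)/(RT)].
(E_C−E_B)/(RT) = (125−102)×10³/(8.314×623) = 23000/5180 = 4.440.
k_B/k_C = (4.60×10^6/1.99×10^7)·exp(4.440) = 0.2312 × 84.82 = 19.6.
Since E_B < E_C, lowering the temperature improves selectivity toward B.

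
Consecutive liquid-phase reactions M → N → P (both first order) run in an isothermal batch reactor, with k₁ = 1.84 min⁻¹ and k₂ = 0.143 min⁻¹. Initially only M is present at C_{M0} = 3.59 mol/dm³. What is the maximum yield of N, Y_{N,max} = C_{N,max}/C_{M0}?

0.806

Evaluating C_N at t_opt = ln(k₂/k₁)/(k₂−k₁) gives C_{N,max}/C_{M0} = (k₁/k₂)^[k₂/(k₂−k₁)].
= (1.84/0.143)^(0.143/(0.143−1.84)) = (12.87)^(-0.08427) = 0.8063.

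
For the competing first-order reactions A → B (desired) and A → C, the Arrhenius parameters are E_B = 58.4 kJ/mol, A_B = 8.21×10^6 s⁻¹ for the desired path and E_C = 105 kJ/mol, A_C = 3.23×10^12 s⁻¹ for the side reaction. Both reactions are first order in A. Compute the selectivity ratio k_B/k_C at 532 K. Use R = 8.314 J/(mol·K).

0.0957

With equal orders, S_{B/C} = k_B/k_C = (A_B/A_C)·exp[(E_C−E_B)/(RT)].
(E_C−E_B)/(RT) = (105−58.4)×10³/(8.314×532) = 46600/4423 = 10.54.
k_B/k_C = (8.21×10^6/3.23×10^12)·exp(10.54) = 2.542×10^-6 × 37636 = 0.0957.
Since E_B < E_C, lowering the temperature improves selectivity toward B.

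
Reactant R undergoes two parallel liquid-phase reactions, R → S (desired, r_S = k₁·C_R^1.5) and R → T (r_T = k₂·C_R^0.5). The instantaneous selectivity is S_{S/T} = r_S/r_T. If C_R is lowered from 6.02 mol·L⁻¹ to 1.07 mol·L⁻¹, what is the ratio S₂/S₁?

S_{S/T} = (k₁/k₂)·C_R, so S₂/S₁ = (C_{R,2}/C_{R,1}).
= 1.07/6.02 = 0.178.
Selectivity toward S falls as C_R falls — high-concentration operation is favoured.

0.178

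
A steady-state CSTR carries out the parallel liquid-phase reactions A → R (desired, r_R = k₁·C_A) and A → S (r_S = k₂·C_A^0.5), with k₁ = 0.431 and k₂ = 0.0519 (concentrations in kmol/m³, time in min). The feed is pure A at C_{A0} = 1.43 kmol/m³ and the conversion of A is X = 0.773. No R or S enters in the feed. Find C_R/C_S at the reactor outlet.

4.73

Exit C_A = C_{A0}(1−X) = 1.43×0.227 = 0.3246 kmol/m³.
In a CSTR the entire volume is at exit conditions, so r_R = 0.431×0.3246 = 0.1399 and r_S = 0.0519×0.3246^0.5 = 0.02957.
Overall selectivity = C_R/C_S = r_Rτ/(r_Sτ) = r_R/r_S = 4.73.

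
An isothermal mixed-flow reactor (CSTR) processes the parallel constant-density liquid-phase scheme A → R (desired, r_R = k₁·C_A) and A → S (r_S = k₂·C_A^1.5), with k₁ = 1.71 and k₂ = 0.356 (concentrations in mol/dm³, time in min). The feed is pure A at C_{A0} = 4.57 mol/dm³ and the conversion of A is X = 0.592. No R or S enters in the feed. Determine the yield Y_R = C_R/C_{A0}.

0.461

Exit C_A = C_{A0}(1−X) = 4.57×0.408 = 1.865 mol/dm³.
Rates in a CSTR are evaluated at the outlet concentration: r_R = 1.71×1.865 = 3.188, r_S = 0.356×1.865^1.5 = 0.9064.
Fraction of consumed A going to R: r_R/(r_R+r_S) = 0.7786.
C_R = 0.7786·C_{A0}·X = 0.7786×4.57×0.592 = 2.11 mol/dm³; Y_R = C_R/C_{A0} = 0.461.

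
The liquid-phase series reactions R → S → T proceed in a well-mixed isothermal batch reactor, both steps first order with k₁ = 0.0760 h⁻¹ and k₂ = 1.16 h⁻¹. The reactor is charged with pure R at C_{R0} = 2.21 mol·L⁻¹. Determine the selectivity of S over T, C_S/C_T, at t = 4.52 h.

0.204

The intermediate concentration in a first-order A→B→C sequence is C_S = k₁C_{R0}(e^(−k₁t) − e^(−k₂t))/(k₂−k₁).
e^(−k₁t) = e^(−0.0760×4.52) = e^(−0.3435) = 0.7093; e^(−k₂t) = e^(−5.243) = 0.005283.
C_S = 0.0760×2.21/(1.16−0.0760) × (0.7093−0.005283) = 0.1549×0.7040 = 0.1091 mol·L⁻¹.
C_R = C_{R0}e^(−k₁t) = 1.567 mol·L⁻¹, so C_T = C_{R0}−C_R−C_S = 0.5334 mol·L⁻¹; C_S/C_T = 0.204.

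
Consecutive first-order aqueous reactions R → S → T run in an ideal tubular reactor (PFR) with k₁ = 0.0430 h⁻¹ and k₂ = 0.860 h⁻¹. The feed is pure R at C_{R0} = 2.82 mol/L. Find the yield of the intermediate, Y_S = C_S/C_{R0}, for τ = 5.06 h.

0.0417

Solving the coupled first-order balances gives C_S(τ) = [k₁/(k₂−k₁)]·C_{R0}·(e^(−k₁τ) − e^(−k₂τ)).
e^(−k₁τ) = e^(−0.0430×5.06) = e^(−0.2176) = 0.8045; e^(−k₂τ) = e^(−4.352) = 0.01289.
C_S = 0.0430×2.82/(0.860−0.0430) × (0.8045−0.01289) = 0.1484×0.7916 = 0.1175 mol/L.
Y_S = C_S/C_{R0} = 0.1175/2.82 = 0.0417.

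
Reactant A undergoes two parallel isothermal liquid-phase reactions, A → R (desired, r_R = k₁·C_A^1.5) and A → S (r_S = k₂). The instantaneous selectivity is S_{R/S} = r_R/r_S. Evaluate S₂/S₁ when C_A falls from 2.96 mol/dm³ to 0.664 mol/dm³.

S_{R/S} = (k₁/k₂)·C_A^1.5, so S₂/S₁ = (C_{A,2}/C_{A,1})^1.5.
= (0.664/2.96)^1.5 = (0.2243)^1.5 = 0.106.

0.106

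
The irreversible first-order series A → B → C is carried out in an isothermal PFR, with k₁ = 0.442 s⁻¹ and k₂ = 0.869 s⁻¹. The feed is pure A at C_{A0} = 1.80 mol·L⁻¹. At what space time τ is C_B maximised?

1.58 s

The intermediate peaks when r₁ = r₂, i.e. k₁e^(−k₁τ) = k₂e^(−k₂τ), giving τ_opt = ln(k₂/k₁)/(k₂−k₁).
= ln(0.869/0.442)/(0.869−0.442) = ln(1.966)/0.4270 = 0.6760/0.4270 = 1.58 s.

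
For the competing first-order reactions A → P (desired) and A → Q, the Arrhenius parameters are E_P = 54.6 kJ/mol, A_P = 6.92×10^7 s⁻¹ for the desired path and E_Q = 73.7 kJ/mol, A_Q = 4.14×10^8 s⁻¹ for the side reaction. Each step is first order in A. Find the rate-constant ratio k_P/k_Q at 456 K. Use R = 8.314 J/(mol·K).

25.8

k_P/k_Q = (A_P/A_Q)·exp[−(E_P−E_Q)/(RT)] = (A_P/A_Q)·exp[(E_Q−E_P)/(RT)].
(E_Q−E_P)/(RT) = (73.7−54.6)×10³/(8.314×456) = 19100/3791 = 5.038.
k_P/k_Q = (6.92×10^7/4.14×10^8)·exp(5.038) = 0.1671 × 154.2 = 25.8.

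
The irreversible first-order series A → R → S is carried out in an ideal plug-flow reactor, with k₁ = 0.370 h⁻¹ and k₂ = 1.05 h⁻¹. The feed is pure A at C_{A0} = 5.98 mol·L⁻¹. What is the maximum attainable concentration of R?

1.19 mol·L⁻¹

At the optimum, C_{R,max}/C_{A0} = (k₁/k₂)^[k₂/(k₂−k₁)].
= (0.370/1.05)^(1.05/(1.05−0.370)) = (0.3524)^(1.544) = 0.1998.
C_{R,max} = 0.1998×5.98 = 1.19 mol·L⁻¹.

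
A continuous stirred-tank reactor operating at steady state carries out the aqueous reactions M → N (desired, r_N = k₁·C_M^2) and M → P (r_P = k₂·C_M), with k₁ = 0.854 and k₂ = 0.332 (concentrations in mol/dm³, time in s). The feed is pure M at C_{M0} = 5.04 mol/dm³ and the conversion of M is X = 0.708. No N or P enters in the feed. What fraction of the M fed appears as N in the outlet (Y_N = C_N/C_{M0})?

0.560

Exit C_M = C_{M0}(1−X) = 5.04×0.292 = 1.472 mol/dm³.
In a CSTR the entire volume is at exit conditions, so r_N = 0.854×1.472^2 = 1.850 and r_P = 0.332×1.472 = 0.4886.
Fraction of consumed M going to N: r_N/(r_N+r_P) = 0.7910.
C_N = 0.7910·C_{M0}·X = 0.7910×5.04×0.708 = 2.82 mol/dm³; Y_N = C_N/C_{M0} = 0.560.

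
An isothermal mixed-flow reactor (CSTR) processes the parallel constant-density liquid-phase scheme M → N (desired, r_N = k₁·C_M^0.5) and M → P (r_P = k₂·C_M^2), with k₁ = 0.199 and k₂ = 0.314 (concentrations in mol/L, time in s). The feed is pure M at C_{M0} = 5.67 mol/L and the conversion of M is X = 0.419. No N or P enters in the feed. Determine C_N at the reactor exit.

0.228 mol/L

Exit C_M = C_{M0}(1−X) = 5.67×0.581 = 3.294 mol/L.
Rates in a CSTR are evaluated at the outlet concentration: r_N = 0.199×3.294^0.5 = 0.3612, r_P = 0.314×3.294^2 = 3.408.
Fraction of consumed M going to N: r_N/(r_N+r_P) = 0.09584.
C_N = 0.09584·C_{M0}·X = 0.09584×5.67×0.419 = 0.228 mol/L.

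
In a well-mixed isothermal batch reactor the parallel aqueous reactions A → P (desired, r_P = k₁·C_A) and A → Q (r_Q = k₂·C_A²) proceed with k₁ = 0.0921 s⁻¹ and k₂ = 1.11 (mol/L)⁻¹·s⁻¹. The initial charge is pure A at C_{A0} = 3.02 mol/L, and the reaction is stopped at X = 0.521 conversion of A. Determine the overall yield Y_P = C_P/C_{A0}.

C_A = C_{A0}(1−X) = 1.447 mol/L.
Along a PFR/batch, dC_P/dC_A = −r_P/(r_P+r_Q) = −k₁/(k₁+k₂·C_A).
Integrating from C_{A0} to C_A: C_P = (0.0921/1.11)·ln[(0.0921+1.11·3.02)/(0.0921+1.11·1.45)] = 0.08297·ln(3.444/1.698) = 0.05869 mol/L.
Y_P = C_P/C_{A0} = 0.05869/3.02 = 0.0194.

0.0194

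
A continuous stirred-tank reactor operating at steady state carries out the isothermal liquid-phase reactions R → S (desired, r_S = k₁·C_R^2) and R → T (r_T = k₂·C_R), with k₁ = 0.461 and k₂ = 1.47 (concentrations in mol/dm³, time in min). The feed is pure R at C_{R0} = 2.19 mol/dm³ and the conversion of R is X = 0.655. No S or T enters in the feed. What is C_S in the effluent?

0.275 mol/dm³

Exit C_R = C_{R0}(1−X) = 2.19×0.345 = 0.7555 mol/dm³.
A CSTR operates uniformly at the exit composition, giving r_S = 0.2632 and r_T = 1.111 (each k·C_R^n at C_R = 0.7555).
Fraction of consumed R going to S: r_S/(r_S+r_T) = 0.1916.
C_S = 0.1916·C_{R0}·X = 0.1916×2.19×0.655 = 0.275 mol/dm³.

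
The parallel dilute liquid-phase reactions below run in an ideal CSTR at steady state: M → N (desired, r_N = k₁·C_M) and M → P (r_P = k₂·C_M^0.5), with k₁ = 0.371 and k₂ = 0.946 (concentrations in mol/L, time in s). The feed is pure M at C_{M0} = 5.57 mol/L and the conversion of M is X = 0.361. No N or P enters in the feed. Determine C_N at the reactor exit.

Exit C_M = C_{M0}(1−X) = 5.57×0.639 = 3.559 mol/L.
In a CSTR the entire volume is at exit conditions, so r_N = 0.371×3.559 = 1.320 and r_P = 0.946×3.559^0.5 = 1.785.
Fraction of consumed M going to N: r_N/(r_N+r_P) = 0.4252.
C_N = 0.4252·C_{M0}·X = 0.4252×5.57×0.361 = 0.855 mol/L.

0.855 mol/L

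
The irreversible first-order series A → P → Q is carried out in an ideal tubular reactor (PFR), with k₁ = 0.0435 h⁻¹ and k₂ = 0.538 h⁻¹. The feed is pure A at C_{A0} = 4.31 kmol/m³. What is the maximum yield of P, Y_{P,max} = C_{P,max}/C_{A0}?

For a first-order series the maximum intermediate yield is C_{P,max}/C_{A0} = (k₁/k₂)^[k₂/(k₂−k₁)].
= (0.0435/0.538)^(0.538/(0.538−0.0435)) = (0.08086)^(1.088) = 0.06481.

0.0648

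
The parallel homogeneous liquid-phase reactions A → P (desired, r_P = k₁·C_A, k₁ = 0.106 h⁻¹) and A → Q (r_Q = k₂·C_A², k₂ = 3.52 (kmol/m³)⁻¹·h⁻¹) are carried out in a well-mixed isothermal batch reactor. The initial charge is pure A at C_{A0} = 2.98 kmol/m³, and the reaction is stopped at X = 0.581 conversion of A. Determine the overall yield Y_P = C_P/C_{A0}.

C_A = C_{A0}(1−X) = 1.249 kmol/m³.
Along a PFR/batch, dC_P/dC_A = −r_P/(r_P+r_Q) = −k₁/(k₁+k₂·C_A).
Integrating from C_{A0} to C_A: C_P = (0.106/3.52)·ln[(0.106+3.52·2.98)/(0.106+3.52·1.25)] = 0.03011·ln(10.60/4.501) = 0.02578 kmol/m³.
Y_P = C_P/C_{A0} = 0.02578/2.98 = 0.00865.

0.00865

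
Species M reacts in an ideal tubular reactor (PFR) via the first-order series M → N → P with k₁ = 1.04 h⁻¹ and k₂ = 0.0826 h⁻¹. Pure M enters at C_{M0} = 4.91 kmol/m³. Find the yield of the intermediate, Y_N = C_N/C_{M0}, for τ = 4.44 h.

0.742

Solving the coupled first-order balances gives C_N(τ) = [k₁/(k₂−k₁)]·C_{M0}·(e^(−k₁τ) − e^(−k₂τ)).
e^(−k₁τ) = e^(−1.04×4.44) = e^(−4.618) = 0.009876; e^(−k₂τ) = e^(−0.3667) = 0.6930.
C_N = 1.04×4.91/(0.0826−1.04) × (0.009876−0.6930) = (-5.334)×(-0.6831) = 3.643 kmol/m³.
Y_N = C_N/C_{M0} = 3.643/4.91 = 0.742.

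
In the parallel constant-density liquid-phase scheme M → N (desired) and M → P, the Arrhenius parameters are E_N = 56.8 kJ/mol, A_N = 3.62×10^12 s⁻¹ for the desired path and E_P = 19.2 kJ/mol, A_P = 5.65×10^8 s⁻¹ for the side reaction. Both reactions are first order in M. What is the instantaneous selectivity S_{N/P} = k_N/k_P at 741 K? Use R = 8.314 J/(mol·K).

Since both paths have the same order in M, the concentration cancels and S_{N/P} = k_N/k_P = (A_N/A_P)·exp[(E_P−E_N)/(RT)].
(E_P−E_N)/(RT) = (19.2−56.8)×10³/(8.314×741) = -37600/6161 = -6.103.
k_N/k_P = (3.62×10^12/5.65×10^8)·exp(-6.103) = 6407 × 0.002236 = 14.3.

14.3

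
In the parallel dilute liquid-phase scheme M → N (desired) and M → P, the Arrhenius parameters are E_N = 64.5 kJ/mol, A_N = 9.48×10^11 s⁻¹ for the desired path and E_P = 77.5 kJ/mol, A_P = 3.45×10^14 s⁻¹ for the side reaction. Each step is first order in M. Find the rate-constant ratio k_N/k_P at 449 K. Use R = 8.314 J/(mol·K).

With equal orders, S_{N/P} = k_N/k_P = (A_N/A_P)·exp[(E_P−E_N)/(RT)].
(E_P−E_N)/(RT) = (77.5−64.5)×10³/(8.314×449) = 13000/3733 = 3.482.
k_N/k_P = (9.48×10^11/3.45×10^14)·exp(3.482) = 0.002748 × 32.54 = 0.0894.

0.0894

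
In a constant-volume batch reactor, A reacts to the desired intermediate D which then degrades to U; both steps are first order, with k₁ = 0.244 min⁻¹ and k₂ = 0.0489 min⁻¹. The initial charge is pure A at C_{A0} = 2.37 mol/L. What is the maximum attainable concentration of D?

1.58 mol/L

Evaluating C_D at t_opt = ln(k₂/k₁)/(k₂−k₁) gives C_{D,max}/C_{A0} = (k₁/k₂)^[k₂/(k₂−k₁)].
= (0.244/0.0489)^(0.0489/(0.0489−0.244)) = (4.990)^(-0.2506) = 0.6684.
C_{D,max} = 0.6684×2.37 = 1.58 mol/L.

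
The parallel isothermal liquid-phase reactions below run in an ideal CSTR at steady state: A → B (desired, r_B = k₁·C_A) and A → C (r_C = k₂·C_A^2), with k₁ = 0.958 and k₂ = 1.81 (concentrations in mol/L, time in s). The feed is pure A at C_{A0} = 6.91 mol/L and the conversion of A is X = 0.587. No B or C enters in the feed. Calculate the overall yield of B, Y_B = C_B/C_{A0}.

0.0918

Exit C_A = C_{A0}(1−X) = 6.91×0.413 = 2.854 mol/L.
A CSTR operates uniformly at the exit composition, giving r_B = 2.734 and r_C = 14.74 (each k·C_A^n at C_A = 2.854).
Fraction of consumed A going to B: r_B/(r_B+r_C) = 0.1564.
C_B = 0.1564·C_{A0}·X = 0.1564×6.91×0.587 = 0.635 mol/L; Y_B = C_B/C_{A0} = 0.0918.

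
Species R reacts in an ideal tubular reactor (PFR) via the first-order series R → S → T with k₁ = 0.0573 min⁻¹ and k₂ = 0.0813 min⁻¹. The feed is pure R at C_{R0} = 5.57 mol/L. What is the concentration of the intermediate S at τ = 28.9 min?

The intermediate concentration in a first-order A→B→C sequence is C_S = k₁C_{R0}(e^(−k₁τ) − e^(−k₂τ))/(k₂−k₁).
e^(−k₁τ) = e^(−0.0573×28.9) = e^(−1.656) = 0.1909; e^(−k₂τ) = e^(−2.350) = 0.09541.
C_S = 0.0573×5.57/(0.0813−0.0573) × (0.1909−0.09541) = 13.30×0.09550 = 1.270 mol/L.

1.27 mol/L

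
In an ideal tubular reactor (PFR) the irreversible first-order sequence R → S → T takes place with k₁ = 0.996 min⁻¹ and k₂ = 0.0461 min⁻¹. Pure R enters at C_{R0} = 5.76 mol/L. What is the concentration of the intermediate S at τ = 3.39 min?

4.96 mol/L

Solving the coupled first-order balances gives C_S(τ) = [k₁/(k₂−k₁)]·C_{R0}·(e^(−k₁τ) − e^(−k₂τ)).
e^(−k₁τ) = e^(−0.996×3.39) = e^(−3.376) = 0.03417; e^(−k₂τ) = e^(−0.1563) = 0.8553.
C_S = 0.996×5.76/(0.0461−0.996) × (0.03417−0.8553) = (-6.040)×(-0.8212) = 4.959 mol/L.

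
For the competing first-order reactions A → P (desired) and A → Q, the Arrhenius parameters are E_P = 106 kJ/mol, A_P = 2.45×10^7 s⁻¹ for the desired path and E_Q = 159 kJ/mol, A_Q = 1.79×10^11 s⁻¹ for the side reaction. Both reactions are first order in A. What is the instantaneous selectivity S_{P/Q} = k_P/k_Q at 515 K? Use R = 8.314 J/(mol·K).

Since both paths have the same order in A, the concentration cancels and S_{P/Q} = k_P/k_Q = (A_P/A_Q)·exp[(E_Q−E_P)/(RT)].
(E_Q−E_P)/(RT) = (159−106)×10³/(8.314×515) = 53000/4282 = 12.38.
k_P/k_Q = (2.45×10^7/1.79×10^11)·exp(12.38) = 1.369×10^-4 × 2.376×10^5 = 32.5.

32.5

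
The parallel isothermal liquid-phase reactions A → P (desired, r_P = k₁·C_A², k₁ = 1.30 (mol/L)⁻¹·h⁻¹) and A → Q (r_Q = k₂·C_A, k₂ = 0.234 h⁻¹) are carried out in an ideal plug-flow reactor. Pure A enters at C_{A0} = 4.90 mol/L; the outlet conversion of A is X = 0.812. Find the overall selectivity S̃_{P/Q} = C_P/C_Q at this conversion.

13.5

C_A = C_{A0}(1−X) = 0.9212 mol/L.
Along a PFR/batch, dC_Q/dC_A = −r_Q/(r_P+r_Q) = −k₂/(k₂+k₁·C_A).
Integrating from C_{A0} to C_A: C_Q = (0.234/1.30)·ln[(0.234+1.30·4.90)/(0.234+1.30·0.921)] = 0.1800·ln(6.604/1.432) = 0.2752 mol/L.
Then C_P = (C_{A0}−C_A) − C_Q = 3.979 − 0.2752 = 3.704 mol/L.
S̃_{P/Q} = C_P/C_Q = 3.704/0.2752 = 13.5.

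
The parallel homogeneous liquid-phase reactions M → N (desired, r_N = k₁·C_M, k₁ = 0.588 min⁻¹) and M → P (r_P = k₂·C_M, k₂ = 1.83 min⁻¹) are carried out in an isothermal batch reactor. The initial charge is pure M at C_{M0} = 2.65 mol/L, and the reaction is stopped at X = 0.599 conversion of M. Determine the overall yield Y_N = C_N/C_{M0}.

C_M = C_{M0}(1−X) = 1.063 mol/L.
Both paths are first order in M, so the instantaneous fraction to N is constant: dC_N/d(−C_M) = k₁/(k₁+k₂) = 0.2432.
C_N = 0.2432·(C_{M0}−C_M) = 0.2432×1.587 = 0.386 mol/L.
Y_N = C_N/C_{M0} = 0.3860/2.65 = 0.146.

0.146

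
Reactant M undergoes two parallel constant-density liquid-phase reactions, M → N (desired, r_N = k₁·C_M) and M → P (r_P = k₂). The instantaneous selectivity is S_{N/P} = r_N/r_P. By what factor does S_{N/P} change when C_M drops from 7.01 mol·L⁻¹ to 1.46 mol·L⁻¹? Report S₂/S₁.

S_{N/P} = (k₁/k₂)·C_M, so S₂/S₁ = (C_{M,2}/C_{M,1}).
= 1.46/7.01 = 0.208.

0.208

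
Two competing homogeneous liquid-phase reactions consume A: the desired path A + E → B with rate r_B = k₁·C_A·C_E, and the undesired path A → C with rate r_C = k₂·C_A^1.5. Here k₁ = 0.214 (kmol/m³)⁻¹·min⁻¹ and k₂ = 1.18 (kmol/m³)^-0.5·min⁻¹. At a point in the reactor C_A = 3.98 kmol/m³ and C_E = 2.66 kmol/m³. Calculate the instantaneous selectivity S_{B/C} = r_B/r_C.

S_{B/C} = r_B/r_C = (k₁·C_A·C_E)/(k₂·C_A^1.5) = (k₁/k₂)·C_A^-0.5·C_E.
= (0.214×3.980×2.660) / (1.18×3.980^1.5) = 2.266/9.369 = 0.242.

0.242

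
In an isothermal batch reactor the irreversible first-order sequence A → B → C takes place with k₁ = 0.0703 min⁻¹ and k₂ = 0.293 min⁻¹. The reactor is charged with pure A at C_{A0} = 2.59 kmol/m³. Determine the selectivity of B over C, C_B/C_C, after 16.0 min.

0.173

Solving the coupled first-order balances gives C_B(t) = [k₁/(k₂−k₁)]·C_{A0}·(e^(−k₁t) − e^(−k₂t)).
e^(−k₁t) = e^(−0.0703×16.0) = e^(−1.125) = 0.3247; e^(−k₂t) = e^(−4.688) = 0.009205.
C_B = 0.0703×2.59/(0.293−0.0703) × (0.3247−0.009205) = 0.8176×0.3155 = 0.2580 kmol/m³.
C_A = C_{A0}e^(−k₁t) = 0.8410 kmol/m³, so C_C = C_{A0}−C_A−C_B = 1.491 kmol/m³; C_B/C_C = 0.173.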